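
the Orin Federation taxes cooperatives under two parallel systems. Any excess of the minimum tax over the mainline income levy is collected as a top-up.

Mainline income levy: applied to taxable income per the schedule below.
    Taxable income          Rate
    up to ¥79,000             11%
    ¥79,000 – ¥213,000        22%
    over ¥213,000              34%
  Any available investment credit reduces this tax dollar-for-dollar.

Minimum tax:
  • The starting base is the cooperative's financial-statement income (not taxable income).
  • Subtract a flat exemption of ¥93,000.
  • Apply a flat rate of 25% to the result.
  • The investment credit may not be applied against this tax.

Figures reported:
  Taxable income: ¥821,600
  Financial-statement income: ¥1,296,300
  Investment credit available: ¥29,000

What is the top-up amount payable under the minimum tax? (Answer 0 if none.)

¥84,731

Minimum tax:
  Base (financial-statement income): ¥1,296,300
  Less exemption ¥93,000 → base ¥1,203,300
  ¥1,203,300 × 25% = ¥300,825

Mainline income levy:
  ¥79,000 × 11% = ¥8,690
  ¥134,000 × 22% = ¥29,480
  ¥608,600 × 34% = ¥206,924
  → ¥245,094
  Less investment credit ¥29,000 → ¥216,094

Excess of minimum tax over mainline income levy: ¥300,825 − ¥216,094 = ¥84,731.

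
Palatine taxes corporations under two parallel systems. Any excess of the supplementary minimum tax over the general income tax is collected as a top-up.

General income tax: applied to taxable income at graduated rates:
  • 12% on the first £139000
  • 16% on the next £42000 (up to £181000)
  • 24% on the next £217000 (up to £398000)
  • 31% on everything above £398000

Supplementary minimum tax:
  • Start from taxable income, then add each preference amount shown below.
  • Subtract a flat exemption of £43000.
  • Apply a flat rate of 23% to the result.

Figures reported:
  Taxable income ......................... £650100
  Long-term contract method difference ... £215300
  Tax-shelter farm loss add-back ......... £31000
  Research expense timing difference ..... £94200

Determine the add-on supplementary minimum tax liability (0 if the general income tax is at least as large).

£64317

General income tax:
  £139000 × 12% = £16680
  £42000 × 16% = £6720
  £217000 × 24% = £52080
  £252100 × 31% = £78151
  → £153631

Supplementary minimum tax:
  Adjusted income: £650100 + £215300 + £31000 + £94200 = £990600
  Less exemption £43000 → base £947600
  £947600 × 23% = £217948

Excess of supplementary minimum tax over general income tax: £217948 − £153631 = £64317.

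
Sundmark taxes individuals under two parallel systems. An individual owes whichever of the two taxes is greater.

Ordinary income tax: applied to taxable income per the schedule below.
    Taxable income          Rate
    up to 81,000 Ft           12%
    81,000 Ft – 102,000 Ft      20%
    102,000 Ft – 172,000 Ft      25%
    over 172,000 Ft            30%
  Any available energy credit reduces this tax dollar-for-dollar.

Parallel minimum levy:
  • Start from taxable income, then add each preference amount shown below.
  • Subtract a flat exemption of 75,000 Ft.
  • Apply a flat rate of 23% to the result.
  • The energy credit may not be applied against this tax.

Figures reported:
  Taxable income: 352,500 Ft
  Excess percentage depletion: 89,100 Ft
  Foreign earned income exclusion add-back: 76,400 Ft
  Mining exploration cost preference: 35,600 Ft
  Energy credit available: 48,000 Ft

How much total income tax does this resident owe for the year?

Ordinary income tax:
  81,000 Ft × 12% = 9,720 Ft
  21,000 Ft × 20% = 4,200 Ft
  70,000 Ft × 25% = 17,500 Ft
  180,500 Ft × 30% = 54,150 Ft
  → 85,570 Ft
  Less energy credit 48,000 Ft → 37,570 Ft

Parallel minimum levy:
  Adjusted income: 352,500 Ft + 89,100 Ft + 76,400 Ft + 35,600 Ft = 553,600 Ft
  Less exemption 75,000 Ft → base 478,600 Ft
  478,600 Ft × 23% = 110,078 Ft

110,078 Ft > 37,570 Ft, so the parallel minimum levy is the binding amount.

110,078 Ft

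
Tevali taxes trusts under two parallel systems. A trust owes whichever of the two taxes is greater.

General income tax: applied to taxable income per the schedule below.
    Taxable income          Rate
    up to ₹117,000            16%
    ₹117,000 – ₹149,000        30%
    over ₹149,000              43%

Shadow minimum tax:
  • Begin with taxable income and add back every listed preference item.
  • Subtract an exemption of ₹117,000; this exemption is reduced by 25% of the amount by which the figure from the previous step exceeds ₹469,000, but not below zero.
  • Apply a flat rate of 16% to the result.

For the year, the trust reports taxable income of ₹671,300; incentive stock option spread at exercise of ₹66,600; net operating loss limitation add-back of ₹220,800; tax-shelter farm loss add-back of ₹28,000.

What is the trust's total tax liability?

General income tax:
  ₹117,000 × 16% = ₹18,720
  ₹32,000 × 30% = ₹9,600
  ₹522,300 × 43% = ₹224,589
  → ₹252,909

Shadow minimum tax:
  Adjusted income: ₹671,300 + ₹66,600 + ₹220,800 + ₹28,000 = ₹986,700
  Exemption: 25% × (₹986,700 − ₹469,000) = ₹129,425 ≥ ₹117,000, so the exemption is fully phased out
  Base: ₹986,700 − ₹0 = ₹986,700
  ₹986,700 × 16% = ₹157,872

₹252,909 > ₹157,872, so the general income tax governs.

₹252,909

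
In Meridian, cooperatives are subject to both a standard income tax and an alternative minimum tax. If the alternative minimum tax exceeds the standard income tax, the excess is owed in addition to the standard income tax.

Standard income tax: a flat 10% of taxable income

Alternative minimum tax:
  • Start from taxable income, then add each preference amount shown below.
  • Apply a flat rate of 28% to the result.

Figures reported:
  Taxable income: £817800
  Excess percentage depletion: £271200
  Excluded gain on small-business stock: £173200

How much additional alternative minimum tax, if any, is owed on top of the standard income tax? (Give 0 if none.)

£271636

Alternative minimum tax:
  Adjusted income: £817800 + £271200 + £173200 = £1262200
  £1262200 × 28% = £353416

Standard income tax:
  £817800 × 10% = £81780

Excess of alternative minimum tax over standard income tax: £353416 − £81780 = £271636.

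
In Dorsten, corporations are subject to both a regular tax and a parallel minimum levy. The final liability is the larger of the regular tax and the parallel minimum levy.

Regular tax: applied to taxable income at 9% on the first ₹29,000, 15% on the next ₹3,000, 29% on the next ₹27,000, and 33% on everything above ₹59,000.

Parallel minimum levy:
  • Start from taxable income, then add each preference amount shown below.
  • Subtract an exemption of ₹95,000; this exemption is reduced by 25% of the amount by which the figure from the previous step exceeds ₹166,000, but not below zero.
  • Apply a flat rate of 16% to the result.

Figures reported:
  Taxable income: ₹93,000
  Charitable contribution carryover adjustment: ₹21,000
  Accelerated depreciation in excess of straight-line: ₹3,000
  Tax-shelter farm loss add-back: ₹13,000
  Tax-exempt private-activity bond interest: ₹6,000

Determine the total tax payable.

Parallel minimum levy:
  Adjusted income: ₹93,000 + ₹21,000 + ₹3,000 + ₹13,000 + ₹6,000 = ₹136,000
  Exemption: ₹136,000 ≤ ₹166,000, so full ₹95,000 applies
  Base: ₹136,000 − ₹95,000 = ₹41,000
  ₹41,000 × 16% = ₹6,560

Regular tax:
  ₹29,000 × 9% = ₹2,610
  ₹3,000 × 15% = ₹450
  ₹27,000 × 29% = ₹7,830
  ₹34,000 × 33% = ₹11,220
  → ₹22,110

₹22,110 > ₹6,560, so the regular tax governs.

₹22,110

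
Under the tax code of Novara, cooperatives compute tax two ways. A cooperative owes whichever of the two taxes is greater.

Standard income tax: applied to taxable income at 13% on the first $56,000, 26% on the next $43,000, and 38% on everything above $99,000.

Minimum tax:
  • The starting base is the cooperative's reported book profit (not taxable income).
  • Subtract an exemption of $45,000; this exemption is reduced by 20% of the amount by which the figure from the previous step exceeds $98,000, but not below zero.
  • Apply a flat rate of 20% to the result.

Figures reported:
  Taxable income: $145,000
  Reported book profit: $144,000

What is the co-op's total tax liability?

Standard income tax:
  $56,000 × 13% = $7,280
  $43,000 × 26% = $11,180
  $46,000 × 38% = $17,480
  → $35,940

Minimum tax:
  Base (reported book profit): $144,000
  Exemption: $45,000 − 20% × ($144,000 − $98,000) = $45,000 − $9,200 = $35,800
  Base: $144,000 − $35,800 = $108,200
  $108,200 × 20% = $21,640

$35,940 > $21,640, so the standard income tax governs.

$35,940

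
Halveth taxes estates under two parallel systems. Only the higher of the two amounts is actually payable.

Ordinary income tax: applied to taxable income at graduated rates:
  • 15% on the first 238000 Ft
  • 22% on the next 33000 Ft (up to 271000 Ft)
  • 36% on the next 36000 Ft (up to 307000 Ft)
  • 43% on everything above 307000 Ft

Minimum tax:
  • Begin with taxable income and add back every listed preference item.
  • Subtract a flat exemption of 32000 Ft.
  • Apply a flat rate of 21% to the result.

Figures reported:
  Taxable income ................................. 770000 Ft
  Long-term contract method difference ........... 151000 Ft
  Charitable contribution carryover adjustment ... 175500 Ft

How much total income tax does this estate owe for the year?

255010 Ft

Ordinary income tax:
  238000 Ft × 15% = 35700 Ft
  33000 Ft × 22% = 7260 Ft
  36000 Ft × 36% = 12960 Ft
  463000 Ft × 43% = 199090 Ft
  → 255010 Ft

Minimum tax:
  Adjusted income: 770000 Ft + 151000 Ft + 175500 Ft = 1096500 Ft
  Less exemption 32000 Ft → base 1064500 Ft
  1064500 Ft × 21% = 223545 Ft

255010 Ft > 223545 Ft, so the ordinary income tax governs.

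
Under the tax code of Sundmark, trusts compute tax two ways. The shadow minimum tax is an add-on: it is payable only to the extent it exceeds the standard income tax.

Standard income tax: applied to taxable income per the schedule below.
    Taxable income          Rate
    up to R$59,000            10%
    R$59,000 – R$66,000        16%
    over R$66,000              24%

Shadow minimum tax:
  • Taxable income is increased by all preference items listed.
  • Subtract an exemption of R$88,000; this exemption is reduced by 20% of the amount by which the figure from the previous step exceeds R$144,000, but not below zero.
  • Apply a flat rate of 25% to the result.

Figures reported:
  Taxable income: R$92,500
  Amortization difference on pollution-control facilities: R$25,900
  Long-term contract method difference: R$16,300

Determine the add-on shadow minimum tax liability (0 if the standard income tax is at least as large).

R$0

Shadow minimum tax:
  Adjusted income: R$92,500 + R$25,900 + R$16,300 = R$134,700
  Exemption: R$134,700 ≤ R$144,000, so full R$88,000 applies
  Base: R$134,700 − R$88,000 = R$46,700
  R$46,700 × 25% = R$11,675

Standard income tax:
  R$59,000 × 10% = R$5,900
  R$7,000 × 16% = R$1,120
  R$26,500 × 24% = R$6,360
  → R$13,380

R$11,675 ≤ R$13,380, so no add-on is due.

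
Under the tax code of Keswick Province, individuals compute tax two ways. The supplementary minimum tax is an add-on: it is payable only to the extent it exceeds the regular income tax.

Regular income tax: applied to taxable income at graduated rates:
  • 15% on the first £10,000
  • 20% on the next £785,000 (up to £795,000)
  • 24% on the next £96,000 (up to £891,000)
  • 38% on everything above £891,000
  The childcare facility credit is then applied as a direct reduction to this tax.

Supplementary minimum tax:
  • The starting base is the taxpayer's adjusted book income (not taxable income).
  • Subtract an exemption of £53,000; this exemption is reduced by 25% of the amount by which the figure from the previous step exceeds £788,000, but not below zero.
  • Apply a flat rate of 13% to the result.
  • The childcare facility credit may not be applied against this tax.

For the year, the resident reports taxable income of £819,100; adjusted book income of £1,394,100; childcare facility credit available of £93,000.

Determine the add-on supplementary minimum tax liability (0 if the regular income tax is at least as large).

£109,949

Supplementary minimum tax:
  Base (adjusted book income): £1,394,100
  Exemption: 25% × (£1,394,100 − £788,000) = £151,525 ≥ £53,000, so the exemption is fully phased out
  Base: £1,394,100 − £0 = £1,394,100
  £1,394,100 × 13% = £181,233

Regular income tax:
  £10,000 × 15% = £1,500
  £785,000 × 20% = £157,000
  £24,100 × 24% = £5,784
  → £164,284
  Less childcare facility credit £93,000 → £71,284

Excess of supplementary minimum tax over regular income tax: £181,233 − £71,284 = £109,949.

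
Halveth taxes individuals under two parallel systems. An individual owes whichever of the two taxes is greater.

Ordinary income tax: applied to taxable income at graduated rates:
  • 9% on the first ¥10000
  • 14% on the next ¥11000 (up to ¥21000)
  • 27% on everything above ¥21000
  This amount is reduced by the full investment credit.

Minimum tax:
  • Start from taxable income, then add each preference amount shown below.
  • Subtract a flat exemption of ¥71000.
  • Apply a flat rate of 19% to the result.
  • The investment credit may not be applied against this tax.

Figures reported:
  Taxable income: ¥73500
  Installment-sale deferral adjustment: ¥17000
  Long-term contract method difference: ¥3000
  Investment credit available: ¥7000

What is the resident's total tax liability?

Ordinary income tax:
  ¥10000 × 9% = ¥900
  ¥11000 × 14% = ¥1540
  ¥52500 × 27% = ¥14175
  → ¥16615
  Less investment credit ¥7000 → ¥9615

Minimum tax:
  Adjusted income: ¥73500 + ¥17000 + ¥3000 = ¥93500
  Less exemption ¥71000 → base ¥22500
  ¥22500 × 19% = ¥4275

¥9615 > ¥4275, so the ordinary income tax governs.

¥9615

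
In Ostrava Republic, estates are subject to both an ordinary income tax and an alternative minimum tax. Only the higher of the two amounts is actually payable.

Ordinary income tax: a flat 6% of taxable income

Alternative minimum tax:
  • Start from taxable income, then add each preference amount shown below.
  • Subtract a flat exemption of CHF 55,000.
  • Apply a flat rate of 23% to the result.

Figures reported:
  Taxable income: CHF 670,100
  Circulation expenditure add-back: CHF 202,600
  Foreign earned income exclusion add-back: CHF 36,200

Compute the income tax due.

CHF 196,397

Ordinary income tax:
  CHF 670,100 × 6% = CHF 40,206

Alternative minimum tax:
  Adjusted income: CHF 670,100 + CHF 202,600 + CHF 36,200 = CHF 908,900
  Less exemption CHF 55,000 → base CHF 853,900
  CHF 853,900 × 23% = CHF 196,397

CHF 196,397 > CHF 40,206, so the alternative minimum tax is the binding amount.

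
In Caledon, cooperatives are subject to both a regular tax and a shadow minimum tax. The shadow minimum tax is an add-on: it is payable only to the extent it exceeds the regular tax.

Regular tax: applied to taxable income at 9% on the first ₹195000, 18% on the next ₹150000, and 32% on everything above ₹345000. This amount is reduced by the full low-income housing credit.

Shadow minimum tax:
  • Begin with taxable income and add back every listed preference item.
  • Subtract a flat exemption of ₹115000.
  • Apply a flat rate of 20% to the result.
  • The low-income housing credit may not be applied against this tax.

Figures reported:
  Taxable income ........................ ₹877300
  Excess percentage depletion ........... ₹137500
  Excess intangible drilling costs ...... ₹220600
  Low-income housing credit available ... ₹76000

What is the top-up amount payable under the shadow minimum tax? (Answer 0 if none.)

Shadow minimum tax:
  Adjusted income: ₹877300 + ₹137500 + ₹220600 = ₹1235400
  Less exemption ₹115000 → base ₹1120400
  ₹1120400 × 20% = ₹224080

Regular tax:
  ₹195000 × 9% = ₹17550
  ₹150000 × 18% = ₹27000
  ₹532300 × 32% = ₹170336
  → ₹214886
  Less low-income housing credit ₹76000 → ₹138886

Excess of shadow minimum tax over regular tax: ₹224080 − ₹138886 = ₹85194.

₹85194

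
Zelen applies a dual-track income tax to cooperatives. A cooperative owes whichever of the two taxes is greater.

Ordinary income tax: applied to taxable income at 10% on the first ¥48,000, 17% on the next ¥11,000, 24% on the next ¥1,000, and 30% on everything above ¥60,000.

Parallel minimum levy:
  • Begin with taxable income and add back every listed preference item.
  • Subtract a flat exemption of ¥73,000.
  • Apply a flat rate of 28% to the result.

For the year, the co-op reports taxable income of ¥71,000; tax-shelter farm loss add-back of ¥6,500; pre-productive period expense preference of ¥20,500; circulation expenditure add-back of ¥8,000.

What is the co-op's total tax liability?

¥10,210

Parallel minimum levy:
  Adjusted income: ¥71,000 + ¥6,500 + ¥20,500 + ¥8,000 = ¥106,000
  Less exemption ¥73,000 → base ¥33,000
  ¥33,000 × 28% = ¥9,240

Ordinary income tax:
  ¥48,000 × 10% = ¥4,800
  ¥11,000 × 17% = ¥1,870
  ¥1,000 × 24% = ¥240
  ¥11,000 × 30% = ¥3,300
  → ¥10,210

¥10,210 > ¥9,240, so the ordinary income tax governs.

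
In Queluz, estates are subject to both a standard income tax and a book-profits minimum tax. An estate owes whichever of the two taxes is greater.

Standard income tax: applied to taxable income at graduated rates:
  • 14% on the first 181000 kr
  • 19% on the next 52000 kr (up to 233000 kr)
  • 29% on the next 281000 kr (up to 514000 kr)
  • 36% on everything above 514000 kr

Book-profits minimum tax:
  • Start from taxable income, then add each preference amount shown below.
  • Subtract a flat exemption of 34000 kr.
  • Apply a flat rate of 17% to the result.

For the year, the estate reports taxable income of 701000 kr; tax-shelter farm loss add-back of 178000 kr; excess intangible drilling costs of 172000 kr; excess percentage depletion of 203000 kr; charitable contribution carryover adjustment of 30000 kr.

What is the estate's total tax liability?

Book-profits minimum tax:
  Adjusted income: 701000 kr + 178000 kr + 172000 kr + 203000 kr + 30000 kr = 1284000 kr
  Less exemption 34000 kr → base 1250000 kr
  1250000 kr × 17% = 212500 kr

Standard income tax:
  181000 kr × 14% = 25340 kr
  52000 kr × 19% = 9880 kr
  281000 kr × 29% = 81490 kr
  187000 kr × 36% = 67320 kr
  → 184030 kr

212500 kr > 184030 kr, so the book-profits minimum tax is the binding amount.

212500 kr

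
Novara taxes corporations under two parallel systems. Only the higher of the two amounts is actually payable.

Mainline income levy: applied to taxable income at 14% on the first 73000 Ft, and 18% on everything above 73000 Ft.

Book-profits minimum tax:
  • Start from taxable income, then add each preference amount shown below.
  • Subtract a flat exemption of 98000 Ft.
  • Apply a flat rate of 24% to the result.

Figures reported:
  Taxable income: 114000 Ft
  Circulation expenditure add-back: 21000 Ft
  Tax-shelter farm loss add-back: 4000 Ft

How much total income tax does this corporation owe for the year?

Book-profits minimum tax:
  Adjusted income: 114000 Ft + 21000 Ft + 4000 Ft = 139000 Ft
  Less exemption 98000 Ft → base 41000 Ft
  41000 Ft × 24% = 9840 Ft

Mainline income levy:
  73000 Ft × 14% = 10220 Ft
  41000 Ft × 18% = 7380 Ft
  → 17600 Ft

17600 Ft > 9840 Ft, so the mainline income levy governs.

17600 Ft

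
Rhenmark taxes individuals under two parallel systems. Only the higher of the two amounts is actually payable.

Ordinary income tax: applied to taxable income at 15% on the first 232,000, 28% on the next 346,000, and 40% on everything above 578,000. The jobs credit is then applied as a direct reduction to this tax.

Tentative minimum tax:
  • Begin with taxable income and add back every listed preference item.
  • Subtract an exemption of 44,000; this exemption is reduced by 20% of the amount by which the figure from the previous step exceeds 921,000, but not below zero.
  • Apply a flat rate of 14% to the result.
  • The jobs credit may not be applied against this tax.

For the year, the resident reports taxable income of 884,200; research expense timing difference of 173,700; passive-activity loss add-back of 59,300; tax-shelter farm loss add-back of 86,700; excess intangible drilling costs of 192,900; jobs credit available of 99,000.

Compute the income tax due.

195,552

Tentative minimum tax:
  Adjusted income: 884,200 + 173,700 + 59,300 + 86,700 + 192,900 = 1,396,800
  Exemption: 20% × (1,396,800 − 921,000) = 95,160 ≥ 44,000, so the exemption is fully phased out
  Base: 1,396,800 − 0 = 1,396,800
  1,396,800 × 14% = 195,552

Ordinary income tax:
  232,000 × 15% = 34,800
  346,000 × 28% = 96,880
  306,200 × 40% = 122,480
  → 254,160
  Less jobs credit 99,000 → 155,160

195,552 > 155,160, so the tentative minimum tax is the binding amount.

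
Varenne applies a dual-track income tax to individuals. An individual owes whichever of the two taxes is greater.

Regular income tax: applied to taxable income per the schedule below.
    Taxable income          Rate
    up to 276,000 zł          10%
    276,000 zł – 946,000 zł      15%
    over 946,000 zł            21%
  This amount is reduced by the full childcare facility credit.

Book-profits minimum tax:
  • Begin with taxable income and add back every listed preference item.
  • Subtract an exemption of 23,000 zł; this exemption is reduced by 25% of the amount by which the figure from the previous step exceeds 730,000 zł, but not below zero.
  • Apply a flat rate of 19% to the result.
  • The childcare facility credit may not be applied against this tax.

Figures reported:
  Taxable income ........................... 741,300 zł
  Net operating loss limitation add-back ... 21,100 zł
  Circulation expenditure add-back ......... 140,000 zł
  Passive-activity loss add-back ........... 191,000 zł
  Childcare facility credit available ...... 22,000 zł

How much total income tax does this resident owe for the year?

207,746 zł

Regular income tax:
  276,000 zł × 10% = 27,600 zł
  465,300 zł × 15% = 69,795 zł
  → 97,395 zł
  Less childcare facility credit 22,000 zł → 75,395 zł

Book-profits minimum tax:
  Adjusted income: 741,300 zł + 21,100 zł + 140,000 zł + 191,000 zł = 1,093,400 zł
  Exemption: 25% × (1,093,400 zł − 730,000 zł) = 90,850 zł ≥ 23,000 zł, so the exemption is fully phased out
  Base: 1,093,400 zł − 0 zł = 1,093,400 zł
  1,093,400 zł × 19% = 207,746 zł

207,746 zł > 75,395 zł, so the book-profits minimum tax is the binding amount.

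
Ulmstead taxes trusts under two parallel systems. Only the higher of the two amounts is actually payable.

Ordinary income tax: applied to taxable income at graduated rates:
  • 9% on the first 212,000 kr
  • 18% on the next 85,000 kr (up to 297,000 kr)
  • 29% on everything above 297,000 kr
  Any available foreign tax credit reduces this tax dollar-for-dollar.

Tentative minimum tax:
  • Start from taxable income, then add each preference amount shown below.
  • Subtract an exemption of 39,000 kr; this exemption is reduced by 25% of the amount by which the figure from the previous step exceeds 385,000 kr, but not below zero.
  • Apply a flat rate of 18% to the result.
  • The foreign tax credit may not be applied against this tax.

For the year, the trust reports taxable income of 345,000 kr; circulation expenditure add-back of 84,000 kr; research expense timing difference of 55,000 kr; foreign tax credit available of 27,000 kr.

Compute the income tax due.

Tentative minimum tax:
  Adjusted income: 345,000 kr + 84,000 kr + 55,000 kr = 484,000 kr
  Exemption: 39,000 kr − 25% × (484,000 kr − 385,000 kr) = 39,000 kr − 24,750 kr = 14,250 kr
  Base: 484,000 kr − 14,250 kr = 469,750 kr
  469,750 kr × 18% = 84,555 kr

Ordinary income tax:
  212,000 kr × 9% = 19,080 kr
  85,000 kr × 18% = 15,300 kr
  48,000 kr × 29% = 13,920 kr
  → 48,300 kr
  Less foreign tax credit 27,000 kr → 21,300 kr

84,555 kr > 21,300 kr, so the tentative minimum tax is the binding amount.

84,555 kr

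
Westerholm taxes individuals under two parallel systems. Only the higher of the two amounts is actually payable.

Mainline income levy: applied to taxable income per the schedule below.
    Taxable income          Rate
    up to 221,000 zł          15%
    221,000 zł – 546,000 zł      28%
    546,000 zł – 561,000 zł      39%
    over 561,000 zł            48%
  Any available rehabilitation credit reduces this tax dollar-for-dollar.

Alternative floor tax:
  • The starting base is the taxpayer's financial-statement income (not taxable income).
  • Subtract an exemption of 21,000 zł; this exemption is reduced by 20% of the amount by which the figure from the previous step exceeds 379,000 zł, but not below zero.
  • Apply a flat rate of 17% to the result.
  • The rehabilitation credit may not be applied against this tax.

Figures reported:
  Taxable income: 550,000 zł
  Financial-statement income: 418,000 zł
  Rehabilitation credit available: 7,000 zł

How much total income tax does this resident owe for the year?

Mainline income levy:
  221,000 zł × 15% = 33,150 zł
  325,000 zł × 28% = 91,000 zł
  4,000 zł × 39% = 1,560 zł
  → 125,710 zł
  Less rehabilitation credit 7,000 zł → 118,710 zł

Alternative floor tax:
  Base (financial-statement income): 418,000 zł
  Exemption: 21,000 zł − 20% × (418,000 zł − 379,000 zł) = 21,000 zł − 7,800 zł = 13,200 zł
  Base: 418,000 zł − 13,200 zł = 404,800 zł
  404,800 zł × 17% = 68,816 zł

118,710 zł > 68,816 zł, so the mainline income levy governs.

118,710 zł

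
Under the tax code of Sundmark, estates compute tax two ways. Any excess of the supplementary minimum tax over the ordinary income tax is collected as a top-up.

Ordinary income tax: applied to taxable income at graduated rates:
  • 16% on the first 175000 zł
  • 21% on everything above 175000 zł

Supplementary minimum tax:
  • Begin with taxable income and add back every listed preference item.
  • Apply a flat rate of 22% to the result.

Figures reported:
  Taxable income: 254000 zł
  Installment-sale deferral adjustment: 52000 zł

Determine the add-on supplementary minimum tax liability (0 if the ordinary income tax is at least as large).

Supplementary minimum tax:
  Adjusted income: 254000 zł + 52000 zł = 306000 zł
  306000 zł × 22% = 67320 zł

Ordinary income tax:
  175000 zł × 16% = 28000 zł
  79000 zł × 21% = 16590 zł
  → 44590 zł

Excess of supplementary minimum tax over ordinary income tax: 67320 zł − 44590 zł = 22730 zł.

22730 zł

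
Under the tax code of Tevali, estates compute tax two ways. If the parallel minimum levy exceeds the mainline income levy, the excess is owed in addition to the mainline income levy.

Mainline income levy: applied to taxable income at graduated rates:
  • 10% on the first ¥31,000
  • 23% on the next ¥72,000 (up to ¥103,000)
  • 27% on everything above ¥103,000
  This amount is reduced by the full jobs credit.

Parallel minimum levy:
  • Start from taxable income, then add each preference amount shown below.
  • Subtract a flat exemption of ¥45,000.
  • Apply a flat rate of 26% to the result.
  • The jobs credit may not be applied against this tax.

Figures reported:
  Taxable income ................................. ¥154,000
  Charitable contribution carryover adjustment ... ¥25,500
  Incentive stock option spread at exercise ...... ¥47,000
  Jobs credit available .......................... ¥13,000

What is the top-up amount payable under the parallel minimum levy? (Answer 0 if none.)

¥26,760

Mainline income levy:
  ¥31,000 × 10% = ¥3,100
  ¥72,000 × 23% = ¥16,560
  ¥51,000 × 27% = ¥13,770
  → ¥33,430
  Less jobs credit ¥13,000 → ¥20,430

Parallel minimum levy:
  Adjusted income: ¥154,000 + ¥25,500 + ¥47,000 = ¥226,500
  Less exemption ¥45,000 → base ¥181,500
  ¥181,500 × 26% = ¥47,190

Excess of parallel minimum levy over mainline income levy: ¥47,190 − ¥20,430 = ¥26,760.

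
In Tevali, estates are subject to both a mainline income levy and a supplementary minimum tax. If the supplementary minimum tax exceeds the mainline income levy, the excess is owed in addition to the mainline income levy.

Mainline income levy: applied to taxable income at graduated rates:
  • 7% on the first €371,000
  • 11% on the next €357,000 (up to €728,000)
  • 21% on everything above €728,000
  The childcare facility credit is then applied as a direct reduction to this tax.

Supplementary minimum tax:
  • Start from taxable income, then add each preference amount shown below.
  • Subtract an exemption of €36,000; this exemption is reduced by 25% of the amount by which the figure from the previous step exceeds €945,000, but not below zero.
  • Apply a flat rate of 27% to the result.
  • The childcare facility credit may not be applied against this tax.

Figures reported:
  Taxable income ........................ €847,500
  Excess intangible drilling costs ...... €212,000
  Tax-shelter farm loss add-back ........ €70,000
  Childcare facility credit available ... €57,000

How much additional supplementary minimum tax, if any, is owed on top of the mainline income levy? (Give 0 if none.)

€271,630

Supplementary minimum tax:
  Adjusted income: €847,500 + €212,000 + €70,000 = €1,129,500
  Exemption: 25% × (€1,129,500 − €945,000) = €46,125 ≥ €36,000, so the exemption is fully phased out
  Base: €1,129,500 − €0 = €1,129,500
  €1,129,500 × 27% = €304,965

Mainline income levy:
  €371,000 × 7% = €25,970
  €357,000 × 11% = €39,270
  €119,500 × 21% = €25,095
  → €90,335
  Less childcare facility credit €57,000 → €33,335

Excess of supplementary minimum tax over mainline income levy: €304,965 − €33,335 = €271,630.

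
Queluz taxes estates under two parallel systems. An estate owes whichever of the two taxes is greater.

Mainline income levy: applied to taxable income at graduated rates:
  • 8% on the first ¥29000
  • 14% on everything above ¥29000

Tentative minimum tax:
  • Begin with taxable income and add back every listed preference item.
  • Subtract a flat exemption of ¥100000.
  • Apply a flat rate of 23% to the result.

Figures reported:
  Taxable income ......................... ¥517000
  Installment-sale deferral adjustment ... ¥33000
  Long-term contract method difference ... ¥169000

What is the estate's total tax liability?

Tentative minimum tax:
  Adjusted income: ¥517000 + ¥33000 + ¥169000 = ¥719000
  Less exemption ¥100000 → base ¥619000
  ¥619000 × 23% = ¥142370

Mainline income levy:
  ¥29000 × 8% = ¥2320
  ¥488000 × 14% = ¥68320
  → ¥70640

¥142370 > ¥70640, so the tentative minimum tax is the binding amount.

¥142370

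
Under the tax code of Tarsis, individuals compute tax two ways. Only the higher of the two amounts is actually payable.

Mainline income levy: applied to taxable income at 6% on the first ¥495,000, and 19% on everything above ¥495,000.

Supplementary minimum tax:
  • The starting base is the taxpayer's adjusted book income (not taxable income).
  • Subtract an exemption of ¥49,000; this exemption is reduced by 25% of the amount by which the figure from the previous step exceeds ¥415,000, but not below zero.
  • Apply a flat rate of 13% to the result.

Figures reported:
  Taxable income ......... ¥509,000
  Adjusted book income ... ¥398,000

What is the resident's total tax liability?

¥45,370

Mainline income levy:
  ¥495,000 × 6% = ¥29,700
  ¥14,000 × 19% = ¥2,660
  → ¥32,360

Supplementary minimum tax:
  Base (adjusted book income): ¥398,000
  Exemption: ¥398,000 ≤ ¥415,000, so full ¥49,000 applies
  Base: ¥398,000 − ¥49,000 = ¥349,000
  ¥349,000 × 13% = ¥45,370

¥45,370 > ¥32,360, so the supplementary minimum tax is the binding amount.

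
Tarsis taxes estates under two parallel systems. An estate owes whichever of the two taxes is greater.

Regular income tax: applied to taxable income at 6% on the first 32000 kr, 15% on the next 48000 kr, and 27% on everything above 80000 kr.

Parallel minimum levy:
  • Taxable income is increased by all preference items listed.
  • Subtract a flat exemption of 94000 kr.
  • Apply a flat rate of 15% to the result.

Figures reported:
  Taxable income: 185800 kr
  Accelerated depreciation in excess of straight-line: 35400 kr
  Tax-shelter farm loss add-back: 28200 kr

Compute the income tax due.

37686 kr

Regular income tax:
  32000 kr × 6% = 1920 kr
  48000 kr × 15% = 7200 kr
  105800 kr × 27% = 28566 kr
  → 37686 kr

Parallel minimum levy:
  Adjusted income: 185800 kr + 35400 kr + 28200 kr = 249400 kr
  Less exemption 94000 kr → base 155400 kr
  155400 kr × 15% = 23310 kr

37686 kr > 23310 kr, so the regular income tax governs.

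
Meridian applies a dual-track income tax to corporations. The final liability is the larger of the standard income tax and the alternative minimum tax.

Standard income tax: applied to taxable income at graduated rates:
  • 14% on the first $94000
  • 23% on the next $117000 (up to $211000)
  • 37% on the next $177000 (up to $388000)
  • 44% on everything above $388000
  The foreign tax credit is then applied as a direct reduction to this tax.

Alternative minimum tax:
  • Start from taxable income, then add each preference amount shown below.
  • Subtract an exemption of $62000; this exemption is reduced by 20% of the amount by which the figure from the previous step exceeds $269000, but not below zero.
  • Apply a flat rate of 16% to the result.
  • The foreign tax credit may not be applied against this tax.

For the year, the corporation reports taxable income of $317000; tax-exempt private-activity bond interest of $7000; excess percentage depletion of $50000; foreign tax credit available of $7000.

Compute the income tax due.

Standard income tax:
  $94000 × 14% = $13160
  $117000 × 23% = $26910
  $106000 × 37% = $39220
  → $79290
  Less foreign tax credit $7000 → $72290

Alternative minimum tax:
  Adjusted income: $317000 + $7000 + $50000 = $374000
  Exemption: $62000 − 20% × ($374000 − $269000) = $62000 − $21000 = $41000
  Base: $374000 − $41000 = $333000
  $333000 × 16% = $53280

$72290 > $53280, so the standard income tax governs.

$72290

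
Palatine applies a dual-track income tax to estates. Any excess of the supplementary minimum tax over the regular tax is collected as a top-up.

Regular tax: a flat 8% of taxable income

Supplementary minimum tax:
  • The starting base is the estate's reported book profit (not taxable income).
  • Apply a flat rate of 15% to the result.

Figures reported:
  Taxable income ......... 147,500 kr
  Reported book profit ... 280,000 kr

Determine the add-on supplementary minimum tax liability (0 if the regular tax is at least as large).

Supplementary minimum tax:
  Base (reported book profit): 280,000 kr
  280,000 kr × 15% = 42,000 kr

Regular tax:
  147,500 kr × 8% = 11,800 kr

Excess of supplementary minimum tax over regular tax: 42,000 kr − 11,800 kr = 30,200 kr.

30,200 kr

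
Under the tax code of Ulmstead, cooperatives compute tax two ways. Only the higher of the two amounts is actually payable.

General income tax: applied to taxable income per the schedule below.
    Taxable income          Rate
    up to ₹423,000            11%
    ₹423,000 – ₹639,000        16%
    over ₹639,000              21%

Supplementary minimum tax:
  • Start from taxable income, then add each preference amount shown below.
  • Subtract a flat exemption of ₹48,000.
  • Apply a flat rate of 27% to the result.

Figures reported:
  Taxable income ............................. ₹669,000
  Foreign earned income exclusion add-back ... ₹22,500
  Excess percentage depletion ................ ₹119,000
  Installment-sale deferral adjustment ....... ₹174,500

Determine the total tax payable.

General income tax:
  ₹423,000 × 11% = ₹46,530
  ₹216,000 × 16% = ₹34,560
  ₹30,000 × 21% = ₹6,300
  → ₹87,390

Supplementary minimum tax:
  Adjusted income: ₹669,000 + ₹22,500 + ₹119,000 + ₹174,500 = ₹985,000
  Less exemption ₹48,000 → base ₹937,000
  ₹937,000 × 27% = ₹252,990

₹252,990 > ₹87,390, so the supplementary minimum tax is the binding amount.

₹252,990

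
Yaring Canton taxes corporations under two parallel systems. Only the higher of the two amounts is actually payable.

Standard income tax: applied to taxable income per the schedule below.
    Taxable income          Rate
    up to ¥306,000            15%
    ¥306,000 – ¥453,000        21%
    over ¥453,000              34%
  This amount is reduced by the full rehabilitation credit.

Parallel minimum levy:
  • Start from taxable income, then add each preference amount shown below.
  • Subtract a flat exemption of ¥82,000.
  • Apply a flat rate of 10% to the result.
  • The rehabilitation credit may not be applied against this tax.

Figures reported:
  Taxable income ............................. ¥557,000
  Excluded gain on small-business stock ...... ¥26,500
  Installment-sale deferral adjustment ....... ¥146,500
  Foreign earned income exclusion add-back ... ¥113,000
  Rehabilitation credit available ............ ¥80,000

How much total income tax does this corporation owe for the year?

¥76,100

Standard income tax:
  ¥306,000 × 15% = ¥45,900
  ¥147,000 × 21% = ¥30,870
  ¥104,000 × 34% = ¥35,360
  → ¥112,130
  Less rehabilitation credit ¥80,000 → ¥32,130

Parallel minimum levy:
  Adjusted income: ¥557,000 + ¥26,500 + ¥146,500 + ¥113,000 = ¥843,000
  Less exemption ¥82,000 → base ¥761,000
  ¥761,000 × 10% = ¥76,100

¥76,100 > ¥32,130, so the parallel minimum levy is the binding amount.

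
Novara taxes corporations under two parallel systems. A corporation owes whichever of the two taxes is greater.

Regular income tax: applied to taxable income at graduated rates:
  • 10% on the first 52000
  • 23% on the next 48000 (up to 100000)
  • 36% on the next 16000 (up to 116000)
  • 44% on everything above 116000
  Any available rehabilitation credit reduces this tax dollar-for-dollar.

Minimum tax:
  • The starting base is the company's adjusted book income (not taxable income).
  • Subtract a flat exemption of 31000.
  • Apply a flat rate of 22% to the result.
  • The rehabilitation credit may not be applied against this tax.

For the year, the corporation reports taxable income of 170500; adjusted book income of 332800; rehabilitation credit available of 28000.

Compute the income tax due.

66396

Regular income tax:
  52000 × 10% = 5200
  48000 × 23% = 11040
  16000 × 36% = 5760
  54500 × 44% = 23980
  → 45980
  Less rehabilitation credit 28000 → 17980

Minimum tax:
  Base (adjusted book income): 332800
  Less exemption 31000 → base 301800
  301800 × 22% = 66396

66396 > 17980, so the minimum tax is the binding amount.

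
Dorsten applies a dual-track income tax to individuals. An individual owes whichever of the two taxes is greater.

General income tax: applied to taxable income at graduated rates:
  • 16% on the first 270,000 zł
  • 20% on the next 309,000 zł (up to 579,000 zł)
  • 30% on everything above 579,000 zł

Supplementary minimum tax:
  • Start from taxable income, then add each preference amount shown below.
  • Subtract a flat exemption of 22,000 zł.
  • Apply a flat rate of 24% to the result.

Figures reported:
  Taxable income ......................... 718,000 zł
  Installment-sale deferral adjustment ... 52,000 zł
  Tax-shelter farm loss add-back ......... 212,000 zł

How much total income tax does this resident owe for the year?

General income tax:
  270,000 zł × 16% = 43,200 zł
  309,000 zł × 20% = 61,800 zł
  139,000 zł × 30% = 41,700 zł
  → 146,700 zł

Supplementary minimum tax:
  Adjusted income: 718,000 zł + 52,000 zł + 212,000 zł = 982,000 zł
  Less exemption 22,000 zł → base 960,000 zł
  960,000 zł × 24% = 230,400 zł

230,400 zł > 146,700 zł, so the supplementary minimum tax is the binding amount.

230,400 zł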